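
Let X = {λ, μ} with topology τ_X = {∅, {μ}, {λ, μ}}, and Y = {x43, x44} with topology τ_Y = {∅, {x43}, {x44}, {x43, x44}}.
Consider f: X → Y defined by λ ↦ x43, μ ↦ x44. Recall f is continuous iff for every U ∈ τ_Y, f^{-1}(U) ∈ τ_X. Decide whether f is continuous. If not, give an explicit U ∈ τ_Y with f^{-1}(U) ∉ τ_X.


f is NOT continuous.

Compute f^{-1}(U) for each U ∈ τ_Y:
  U = ∅: f^{-1}(U) = ∅ ∈ τ_X ✓.
  U = {x43}: f^{-1}(U) = {λ} ∉ τ_X ✗.
  U = {x44}: f^{-1}(U) = {μ} ∈ τ_X ✓.
  U = {x43, x44}: f^{-1}(U) = {λ, μ} ∈ τ_X ✓.
Found U = {x43} with f^{-1}(U) = {λ} not in τ_X. Therefore f is NOT continuous.


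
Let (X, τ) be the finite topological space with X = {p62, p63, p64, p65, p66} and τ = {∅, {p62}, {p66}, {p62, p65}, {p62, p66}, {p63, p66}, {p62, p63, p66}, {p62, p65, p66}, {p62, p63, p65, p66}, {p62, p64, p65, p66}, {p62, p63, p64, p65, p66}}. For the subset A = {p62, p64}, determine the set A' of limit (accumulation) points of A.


A' = {p64, p65}

For each x ∈ X, list the open sets U ∈ τ with x ∈ U, then check whether U ∩ (A ∖ {x}) ≠ ∅ for every such U.
  x = p62: open {p62} ∋ x has {p62} ∩ (A ∖ {p62}) = ∅, so x is NOT a limit point.
  x = p63: open {p63, p66} ∋ x has {p63, p66} ∩ (A ∖ {p63}) = ∅, so x is NOT a limit point.
  x = p64: opens ∋ x are {p62, p64, p65, p66}, {p62, p63, p64, p65, p66}; each meets A ∖ {p64}, so x IS a limit point.
  x = p65: opens ∋ x are {p62, p65}, {p62, p65, p66}, {p62, p63, p65, p66}, {p62, p64, p65, p66}, {p62, p63, p64, p65, p66}; each meets A ∖ {p65}, so x IS a limit point.
  x = p66: open {p66} ∋ x has {p66} ∩ (A ∖ {p66}) = ∅, so x is NOT a limit point.
Collecting: A' = {p64, p65}.


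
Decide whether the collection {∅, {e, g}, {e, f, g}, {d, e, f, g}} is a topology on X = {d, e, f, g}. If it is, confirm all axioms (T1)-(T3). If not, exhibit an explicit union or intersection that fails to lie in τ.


τ IS a topology on X.

Axiom (T1): ∅ ∈ τ? Yes; X ∈ τ? Yes.
Axiom (T2/T3): check pairwise unions and intersections of members of τ.
All pairwise intersections and unions checked — each lies in τ. Therefore τ satisfies (T1), (T2), (T3): it IS a topology on X.


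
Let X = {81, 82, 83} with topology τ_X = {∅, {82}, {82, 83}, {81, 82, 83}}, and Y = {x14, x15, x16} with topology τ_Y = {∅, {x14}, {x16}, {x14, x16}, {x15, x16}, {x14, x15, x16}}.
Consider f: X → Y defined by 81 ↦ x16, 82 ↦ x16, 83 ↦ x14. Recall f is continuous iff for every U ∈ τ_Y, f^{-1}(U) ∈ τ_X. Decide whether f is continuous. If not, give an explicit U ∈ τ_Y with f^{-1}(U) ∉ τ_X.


f is NOT continuous.

Compute f^{-1}(U) for each U ∈ τ_Y:
  U = ∅: f^{-1}(U) = ∅ ∈ τ_X ✓.
  U = {x14}: f^{-1}(U) = {83} ∉ τ_X ✗.
  U = {x16}: f^{-1}(U) = {81, 82} ∉ τ_X ✗.
  U = {x14, x16}: f^{-1}(U) = {81, 82, 83} ∈ τ_X ✓.
  U = {x15, x16}: f^{-1}(U) = {81, 82} ∉ τ_X ✗.
  U = {x14, x15, x16}: f^{-1}(U) = {81, 82, 83} ∈ τ_X ✓.
Found U = {x14} with f^{-1}(U) = {83} not in τ_X. Therefore f is NOT continuous.


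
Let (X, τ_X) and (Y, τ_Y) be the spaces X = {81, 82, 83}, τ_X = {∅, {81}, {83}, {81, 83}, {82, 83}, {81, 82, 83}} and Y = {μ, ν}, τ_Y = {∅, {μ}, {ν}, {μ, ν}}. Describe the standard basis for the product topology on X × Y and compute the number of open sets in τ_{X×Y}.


Basis B = {∅ × ∅, {81} × {μ}, {81} × {ν}, {83} × {μ}, {83} × {ν}, {81} × {μ, ν}, {81, 83} × {μ}, {81, 83} × {ν}, {82, 83} × {μ}, {82, 83} × {ν}, {83} × {μ, ν}, {81, 82, 83} × {μ}, {81, 82, 83} × {ν}, {81, 83} × {μ, ν}, {82, 83} × {μ, ν}, {81, 82, 83} × {μ, ν}}; |τ_{X×Y}| = 36.

Enumerate products U × V with U ∈ τ_X, V ∈ τ_Y (deduplicated):
  ∅ × ∅ = {} (∅)
  {81} × {μ} = {(81,μ)}
  {81} × {ν} = {(81,ν)}
  {83} × {μ} = {(83,μ)}
  {83} × {ν} = {(83,ν)}
  {81} × {μ, ν} = {(81,μ), (81,ν)}
  {81, 83} × {μ} = {(81,μ), (83,μ)}
  {81, 83} × {ν} = {(81,ν), (83,ν)}
  {82, 83} × {μ} = {(82,μ), (83,μ)}
  {82, 83} × {ν} = {(82,ν), (83,ν)}
  {83} × {μ, ν} = {(83,μ), (83,ν)}
  {81, 82, 83} × {μ} = {(81,μ), (82,μ), (83,μ)}
  {81, 82, 83} × {ν} = {(81,ν), (82,ν), (83,ν)}
  {81, 83} × {μ, ν} = {(81,μ), (81,ν), (83,μ), (83,ν)}
  {82, 83} × {μ, ν} = {(82,μ), (82,ν), (83,μ), (83,ν)}
  {81, 82, 83} × {μ, ν} = {(81,μ), (81,ν), (82,μ), (82,ν), (83,μ), (83,ν)}
These 16 distinct sets form the basis B.
Close under arbitrary unions to get τ_{X×Y}; counting gives |τ_{X×Y}| = 36.


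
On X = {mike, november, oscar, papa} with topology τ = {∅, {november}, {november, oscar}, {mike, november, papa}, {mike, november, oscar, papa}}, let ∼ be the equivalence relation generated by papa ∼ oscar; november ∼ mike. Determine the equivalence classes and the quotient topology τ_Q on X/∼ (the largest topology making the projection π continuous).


X/∼ = {[mike=november], [oscar=papa]}; |τ_Q| = 2.

Equivalence classes: [mike=november], [oscar=papa].
Quotient map π: X → X/∼ sends mike ↦ [mike=november], november ↦ [mike=november], oscar ↦ [oscar=papa], papa ↦ [oscar=papa].
For each subset V ⊆ X/∼, compute π^{-1}(V) ⊆ X and check whether π^{-1}(V) ∈ τ. V is open in τ_Q iff π^{-1}(V) ∈ τ.
  V = {}: π^{-1}(V) = ∅ ∈ τ ✓.
  V = {[mike=november]}: π^{-1}(V) = {mike, november} ∉ τ ✗.
  V = {[oscar=papa]}: π^{-1}(V) = {oscar, papa} ∉ τ ✗.
  V = {[mike=november], [oscar=papa]}: π^{-1}(V) = {mike, november, oscar, papa} ∈ τ ✓.
Open sets in the quotient: τ_Q = {{}, {[mike=november], [oscar=papa]}} (2 elements).


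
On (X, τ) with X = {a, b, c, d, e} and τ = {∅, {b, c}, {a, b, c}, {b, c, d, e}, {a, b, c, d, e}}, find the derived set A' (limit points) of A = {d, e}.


A' = {d, e}

For each x ∈ X, list the open sets U ∈ τ with x ∈ U, then check whether U ∩ (A ∖ {x}) ≠ ∅ for every such U.
  x = a: open {a, b, c} ∋ x has {a, b, c} ∩ (A ∖ {a}) = ∅, so x is NOT a limit point.
  x = b: open {b, c} ∋ x has {b, c} ∩ (A ∖ {b}) = ∅, so x is NOT a limit point.
  x = c: open {b, c} ∋ x has {b, c} ∩ (A ∖ {c}) = ∅, so x is NOT a limit point.
  x = d: opens ∋ x are {b, c, d, e}, {a, b, c, d, e}; each meets A ∖ {d}, so x IS a limit point.
  x = e: opens ∋ x are {b, c, d, e}, {a, b, c, d, e}; each meets A ∖ {e}, so x IS a limit point.
Collecting: A' = {d, e}.


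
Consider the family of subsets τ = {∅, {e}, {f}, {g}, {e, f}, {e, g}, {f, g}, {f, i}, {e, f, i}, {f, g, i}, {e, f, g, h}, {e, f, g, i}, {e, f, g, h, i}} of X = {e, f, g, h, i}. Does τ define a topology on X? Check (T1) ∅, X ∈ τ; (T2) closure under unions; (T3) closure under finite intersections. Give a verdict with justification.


τ is NOT a topology on X.

Axiom (T1): ∅ ∈ τ? Yes; X ∈ τ? Yes.
Axiom (T2/T3): check pairwise unions and intersections of members of τ.
Counterexample for (T2): {e} ∪ {f, g} = {e, f, g} ∉ τ. Therefore τ is NOT a topology.


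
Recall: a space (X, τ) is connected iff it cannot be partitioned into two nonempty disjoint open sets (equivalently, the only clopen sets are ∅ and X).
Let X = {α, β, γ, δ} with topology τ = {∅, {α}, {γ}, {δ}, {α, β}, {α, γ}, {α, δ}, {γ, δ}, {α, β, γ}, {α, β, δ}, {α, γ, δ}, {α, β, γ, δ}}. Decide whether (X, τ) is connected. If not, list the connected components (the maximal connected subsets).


(X, τ) is disconnected; components = [{γ}, {δ}, {α, β}].

Find clopen sets (U ∈ τ with X ∖ U ∈ τ):
  U = ∅, X ∖ U = {α, β, γ, δ} — both open, so U is clopen.
  U = {γ}, X ∖ U = {α, β, δ} — both open, so U is clopen.
  U = {δ}, X ∖ U = {α, β, γ} — both open, so U is clopen.
  U = {α, β}, X ∖ U = {γ, δ} — both open, so U is clopen.
  U = {γ, δ}, X ∖ U = {α, β} — both open, so U is clopen.
  U = {α, β, γ}, X ∖ U = {δ} — both open, so U is clopen.
  U = {α, β, δ}, X ∖ U = {γ} — both open, so U is clopen.
  U = {α, β, γ, δ}, X ∖ U = ∅ — both open, so U is clopen.
Nontrivial clopen(s) exist: e.g. {γ, δ}. So (X, τ) is disconnected.
Compute connected components by grouping points that agree on all clopens:
  component: {γ}
  component: {δ}
  component: {α, β}


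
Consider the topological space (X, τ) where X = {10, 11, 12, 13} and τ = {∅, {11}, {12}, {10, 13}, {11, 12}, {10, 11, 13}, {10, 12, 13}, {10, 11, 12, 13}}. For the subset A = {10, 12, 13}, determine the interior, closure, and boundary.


int(A) = {10, 12, 13}, cl(A) = {10, 12, 13}, ∂A = ∅.

Closed sets in (X, τ) are complements of opens:
  closed(X, τ) = {∅, {11}, {12}, {10, 13}, {11, 12}, {10, 11, 13}, {10, 12, 13}, {10, 11, 12, 13}}.
int(A) = ⋃ {U ∈ τ : U ⊆ A}. Opens contained in A: ∅, {12}, {10, 13}, {10, 12, 13}.
Taking the union of these: int(A) = {10, 12, 13}.
cl(A) = ⋂ {C closed : A ⊆ C}. Closed sets containing A: {10, 12, 13}, {10, 11, 12, 13}.
Intersecting these: cl(A) = {10, 12, 13}.
∂A = cl(A) ∖ int(A) = {10, 12, 13} ∖ {10, 12, 13} = ∅.


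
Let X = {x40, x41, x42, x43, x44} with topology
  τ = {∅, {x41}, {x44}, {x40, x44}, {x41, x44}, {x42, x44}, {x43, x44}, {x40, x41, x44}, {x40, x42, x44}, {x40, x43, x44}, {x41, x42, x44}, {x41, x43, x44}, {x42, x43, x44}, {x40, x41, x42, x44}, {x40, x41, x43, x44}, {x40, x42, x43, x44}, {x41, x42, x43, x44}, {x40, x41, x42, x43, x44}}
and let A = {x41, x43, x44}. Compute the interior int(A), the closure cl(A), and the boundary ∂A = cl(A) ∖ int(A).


int(A) = {x41, x43, x44}, cl(A) = {x40, x41, x42, x43, x44}, ∂A = {x40, x42}.

Closed sets in (X, τ) are complements of opens:
  closed(X, τ) = {∅, {x40}, {x41}, {x42}, {x43}, {x40, x41}, {x40, x42}, {x40, x43}, {x41, x42}, {x41, x43}, {x42, x43}, {x40, x41, x42}, {x40, x41, x43}, {x40, x42, x43}, {x41, x42, x43}, {x40, x41, x42, x43}, {x40, x42, x43, x44}, {x40, x41, x42, x43, x44}}.
int(A) = ⋃ {U ∈ τ : U ⊆ A}. Opens contained in A: ∅, {x41}, {x44}, {x41, x44}, {x43, x44}, {x41, x43, x44}.
Taking the union of these: int(A) = {x41, x43, x44}.
cl(A) = ⋂ {C closed : A ⊆ C}. Closed sets containing A: {x40, x41, x42, x43, x44}.
Intersecting these: cl(A) = {x40, x41, x42, x43, x44}.
∂A = cl(A) ∖ int(A) = {x40, x41, x42, x43, x44} ∖ {x41, x43, x44} = {x40, x42}.


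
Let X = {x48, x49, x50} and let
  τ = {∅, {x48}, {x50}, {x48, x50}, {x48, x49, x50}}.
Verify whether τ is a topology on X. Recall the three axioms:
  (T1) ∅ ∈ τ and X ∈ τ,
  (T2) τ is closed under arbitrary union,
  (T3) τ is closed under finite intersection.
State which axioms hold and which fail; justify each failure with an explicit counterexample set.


τ IS a topology on X.

Axiom (T1): ∅ ∈ τ? Yes; X ∈ τ? Yes.
Axiom (T2/T3): check pairwise unions and intersections of members of τ.
All pairwise intersections and unions checked — each lies in τ. Therefore τ satisfies (T1), (T2), (T3): it IS a topology on X.


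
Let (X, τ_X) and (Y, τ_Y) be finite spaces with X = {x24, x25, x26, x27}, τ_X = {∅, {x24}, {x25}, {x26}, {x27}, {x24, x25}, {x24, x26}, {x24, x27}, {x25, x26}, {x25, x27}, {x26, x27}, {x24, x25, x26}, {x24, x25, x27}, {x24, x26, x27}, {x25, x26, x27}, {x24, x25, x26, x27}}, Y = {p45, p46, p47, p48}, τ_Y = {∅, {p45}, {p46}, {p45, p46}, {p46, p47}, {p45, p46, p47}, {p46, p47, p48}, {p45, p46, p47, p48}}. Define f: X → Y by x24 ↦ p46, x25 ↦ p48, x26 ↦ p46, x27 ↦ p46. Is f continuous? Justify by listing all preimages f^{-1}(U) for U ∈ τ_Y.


f IS continuous.

Compute f^{-1}(U) for each U ∈ τ_Y:
  U = ∅: f^{-1}(U) = ∅ ∈ τ_X ✓.
  U = {p45}: f^{-1}(U) = ∅ ∈ τ_X ✓.
  U = {p46}: f^{-1}(U) = {x24, x26, x27} ∈ τ_X ✓.
  U = {p45, p46}: f^{-1}(U) = {x24, x26, x27} ∈ τ_X ✓.
  U = {p46, p47}: f^{-1}(U) = {x24, x26, x27} ∈ τ_X ✓.
  U = {p45, p46, p47}: f^{-1}(U) = {x24, x26, x27} ∈ τ_X ✓.
  U = {p46, p47, p48}: f^{-1}(U) = {x24, x25, x26, x27} ∈ τ_X ✓.
  U = {p45, p46, p47, p48}: f^{-1}(U) = {x24, x25, x26, x27} ∈ τ_X ✓.
Every preimage lies in τ_X, so f IS continuous.


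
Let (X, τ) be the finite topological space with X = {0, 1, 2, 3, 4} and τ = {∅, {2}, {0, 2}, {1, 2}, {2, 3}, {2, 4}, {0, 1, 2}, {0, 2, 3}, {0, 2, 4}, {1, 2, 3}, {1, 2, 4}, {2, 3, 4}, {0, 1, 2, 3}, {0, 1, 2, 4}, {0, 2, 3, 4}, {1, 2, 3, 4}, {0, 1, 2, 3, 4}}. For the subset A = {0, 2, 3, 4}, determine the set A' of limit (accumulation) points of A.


A' = {0, 1, 3, 4}

For each x ∈ X, list the open sets U ∈ τ with x ∈ U, then check whether U ∩ (A ∖ {x}) ≠ ∅ for every such U.
  x = 0: opens ∋ x are {0, 2}, {0, 1, 2}, {0, 2, 3}, {0, 2, 4}, {0, 1, 2, 3}, {0, 1, 2, 4}, {0, 2, 3, 4}, {0, 1, 2, 3, 4}; each meets A ∖ {0}, so x IS a limit point.
  x = 1: opens ∋ x are {1, 2}, {0, 1, 2}, {1, 2, 3}, {1, 2, 4}, {0, 1, 2, 3}, {0, 1, 2, 4}, {1, 2, 3, 4}, {0, 1, 2, 3, 4}; each meets A ∖ {1}, so x IS a limit point.
  x = 2: open {2} ∋ x has {2} ∩ (A ∖ {2}) = ∅, so x is NOT a limit point.
  x = 3: opens ∋ x are {2, 3}, {0, 2, 3}, {1, 2, 3}, {2, 3, 4}, {0, 1, 2, 3}, {0, 2, 3, 4}, {1, 2, 3, 4}, {0, 1, 2, 3, 4}; each meets A ∖ {3}, so x IS a limit point.
  x = 4: opens ∋ x are {2, 4}, {0, 2, 4}, {1, 2, 4}, {2, 3, 4}, {0, 1, 2, 4}, {0, 2, 3, 4}, {1, 2, 3, 4}, {0, 1, 2, 3, 4}; each meets A ∖ {4}, so x IS a limit point.
Collecting: A' = {0, 1, 3, 4}.


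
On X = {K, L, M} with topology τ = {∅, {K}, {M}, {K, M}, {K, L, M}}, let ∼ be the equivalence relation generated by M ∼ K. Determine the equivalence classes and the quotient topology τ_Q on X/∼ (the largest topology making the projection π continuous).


X/∼ = {[K=M], [L]}; |τ_Q| = 3.

Equivalence classes: [K=M], [L].
Quotient map π: X → X/∼ sends K ↦ [K=M], L ↦ [L], M ↦ [K=M].
For each subset V ⊆ X/∼, compute π^{-1}(V) ⊆ X and check whether π^{-1}(V) ∈ τ. V is open in τ_Q iff π^{-1}(V) ∈ τ.
  V = {}: π^{-1}(V) = ∅ ∈ τ ✓.
  V = {[K=M]}: π^{-1}(V) = {K, M} ∈ τ ✓.
  V = {[L]}: π^{-1}(V) = {L} ∉ τ ✗.
  V = {[K=M], [L]}: π^{-1}(V) = {K, L, M} ∈ τ ✓.
Open sets in the quotient: τ_Q = {{}, {[K=M]}, {[K=M], [L]}} (3 elements).


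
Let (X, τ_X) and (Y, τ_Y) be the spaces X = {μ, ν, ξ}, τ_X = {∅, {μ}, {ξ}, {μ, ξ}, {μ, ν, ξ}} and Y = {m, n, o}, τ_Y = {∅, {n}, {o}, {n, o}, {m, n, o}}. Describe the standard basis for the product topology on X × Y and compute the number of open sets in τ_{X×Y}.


Basis B = {∅ × ∅, {μ} × {n}, {μ} × {o}, {ξ} × {n}, {ξ} × {o}, {μ} × {n, o}, {μ, ξ} × {n}, {μ, ξ} × {o}, {ξ} × {n, o}, {μ} × {m, n, o}, {μ, ν, ξ} × {n}, {μ, ν, ξ} × {o}, {ξ} × {m, n, o}, {μ, ξ} × {n, o}, {μ, ξ} × {m, n, o}, {μ, ν, ξ} × {n, o}, {μ, ν, ξ} × {m, n, o}}; |τ_{X×Y}| = 48.

Enumerate products U × V with U ∈ τ_X, V ∈ τ_Y (deduplicated):
  ∅ × ∅ = {} (∅)
  {μ} × {n} = {(μ,n)}
  {μ} × {o} = {(μ,o)}
  {ξ} × {n} = {(ξ,n)}
  {ξ} × {o} = {(ξ,o)}
  {μ} × {n, o} = {(μ,n), (μ,o)}
  {μ, ξ} × {n} = {(μ,n), (ξ,n)}
  {μ, ξ} × {o} = {(μ,o), (ξ,o)}
  {ξ} × {n, o} = {(ξ,n), (ξ,o)}
  {μ} × {m, n, o} = {(μ,m), (μ,n), (μ,o)}
  {μ, ν, ξ} × {n} = {(μ,n), (ν,n), (ξ,n)}
  {μ, ν, ξ} × {o} = {(μ,o), (ν,o), (ξ,o)}
  {ξ} × {m, n, o} = {(ξ,m), (ξ,n), (ξ,o)}
  {μ, ξ} × {n, o} = {(μ,n), (μ,o), (ξ,n), (ξ,o)}
  {μ, ξ} × {m, n, o} = {(μ,m), (μ,n), (μ,o), (ξ,m), (ξ,n), (ξ,o)}
  {μ, ν, ξ} × {n, o} = {(μ,n), (μ,o), (ν,n), (ν,o), (ξ,n), (ξ,o)}
  {μ, ν, ξ} × {m, n, o} = {(μ,m), (μ,n), (μ,o), (ν,m), (ν,n), (ν,o), (ξ,m), (ξ,n), (ξ,o)}
These 17 distinct sets form the basis B.
Close under arbitrary unions to get τ_{X×Y}; counting gives |τ_{X×Y}| = 48.


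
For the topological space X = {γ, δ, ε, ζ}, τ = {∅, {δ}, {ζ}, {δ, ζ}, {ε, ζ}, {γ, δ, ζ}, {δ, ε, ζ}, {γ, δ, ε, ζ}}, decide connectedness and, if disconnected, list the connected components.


(X, τ) is connected.

Find clopen sets (U ∈ τ with X ∖ U ∈ τ):
  U = ∅, X ∖ U = {γ, δ, ε, ζ} — both open, so U is clopen.
  U = {γ, δ, ε, ζ}, X ∖ U = ∅ — both open, so U is clopen.
Only trivial clopens (∅ and X) exist, so (X, τ) is connected.
Compute connected components by grouping points that agree on all clopens:
  component: {γ, δ, ε, ζ}


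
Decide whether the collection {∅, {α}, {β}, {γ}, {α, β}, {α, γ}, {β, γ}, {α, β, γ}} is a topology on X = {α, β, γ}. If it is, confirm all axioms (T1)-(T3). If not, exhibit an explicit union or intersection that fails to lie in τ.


τ IS a topology on X.

Axiom (T1): ∅ ∈ τ? Yes; X ∈ τ? Yes.
Axiom (T2/T3): check pairwise unions and intersections of members of τ.
All pairwise intersections and unions checked — each lies in τ. Therefore τ satisfies (T1), (T2), (T3): it IS a topology on X.


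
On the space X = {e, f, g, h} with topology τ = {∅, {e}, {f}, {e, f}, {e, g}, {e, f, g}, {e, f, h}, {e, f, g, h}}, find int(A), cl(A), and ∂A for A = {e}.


int(A) = {e}, cl(A) = {e, g, h}, ∂A = {g, h}.

Closed sets in (X, τ) are complements of opens:
  closed(X, τ) = {∅, {g}, {h}, {f, h}, {g, h}, {e, g, h}, {f, g, h}, {e, f, g, h}}.
int(A) = ⋃ {U ∈ τ : U ⊆ A}. Opens contained in A: ∅, {e}.
Taking the union of these: int(A) = {e}.
cl(A) = ⋂ {C closed : A ⊆ C}. Closed sets containing A: {e, g, h}, {e, f, g, h}.
Intersecting these: cl(A) = {e, g, h}.
∂A = cl(A) ∖ int(A) = {e, g, h} ∖ {e} = {g, h}.


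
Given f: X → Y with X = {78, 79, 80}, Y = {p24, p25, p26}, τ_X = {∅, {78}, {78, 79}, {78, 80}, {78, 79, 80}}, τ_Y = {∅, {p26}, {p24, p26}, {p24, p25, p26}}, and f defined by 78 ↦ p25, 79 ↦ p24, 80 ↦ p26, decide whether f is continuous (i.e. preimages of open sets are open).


f is NOT continuous.

Compute f^{-1}(U) for each U ∈ τ_Y:
  U = ∅: f^{-1}(U) = ∅ ∈ τ_X ✓.
  U = {p26}: f^{-1}(U) = {80} ∉ τ_X ✗.
  U = {p24, p26}: f^{-1}(U) = {79, 80} ∉ τ_X ✗.
  U = {p24, p25, p26}: f^{-1}(U) = {78, 79, 80} ∈ τ_X ✓.
Found U = {p26} with f^{-1}(U) = {80} not in τ_X. Therefore f is NOT continuous.


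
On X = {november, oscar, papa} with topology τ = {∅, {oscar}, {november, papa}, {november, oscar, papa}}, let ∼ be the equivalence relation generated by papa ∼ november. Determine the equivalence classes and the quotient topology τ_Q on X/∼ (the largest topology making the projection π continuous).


X/∼ = {[november=papa], [oscar]}; |τ_Q| = 4.

Equivalence classes: [november=papa], [oscar].
Quotient map π: X → X/∼ sends november ↦ [november=papa], oscar ↦ [oscar], papa ↦ [november=papa].
For each subset V ⊆ X/∼, compute π^{-1}(V) ⊆ X and check whether π^{-1}(V) ∈ τ. V is open in τ_Q iff π^{-1}(V) ∈ τ.
  V = {}: π^{-1}(V) = ∅ ∈ τ ✓.
  V = {[november=papa]}: π^{-1}(V) = {november, papa} ∈ τ ✓.
  V = {[oscar]}: π^{-1}(V) = {oscar} ∈ τ ✓.
  V = {[november=papa], [oscar]}: π^{-1}(V) = {november, oscar, papa} ∈ τ ✓.
Open sets in the quotient: τ_Q = {{}, {[november=papa]}, {[oscar]}, {[november=papa], [oscar]}} (4 elements).


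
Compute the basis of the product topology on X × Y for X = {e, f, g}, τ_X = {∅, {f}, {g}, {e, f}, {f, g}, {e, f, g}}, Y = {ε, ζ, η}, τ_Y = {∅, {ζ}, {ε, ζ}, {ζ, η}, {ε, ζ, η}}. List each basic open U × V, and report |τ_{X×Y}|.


Basis B = {∅ × ∅, {f} × {ζ}, {g} × {ζ}, {e, f} × {ζ}, {f} × {ε, ζ}, {f} × {ζ, η}, {f, g} × {ζ}, {g} × {ε, ζ}, {g} × {ζ, η}, {e, f, g} × {ζ}, {f} × {ε, ζ, η}, {g} × {ε, ζ, η}, {e, f} × {ε, ζ}, {e, f} × {ζ, η}, {f, g} × {ε, ζ}, {f, g} × {ζ, η}, {e, f} × {ε, ζ, η}, {e, f, g} × {ε, ζ}, {e, f, g} × {ζ, η}, {f, g} × {ε, ζ, η}, {e, f, g} × {ε, ζ, η}}; |τ_{X×Y}| = 70.

Enumerate products U × V with U ∈ τ_X, V ∈ τ_Y (deduplicated):
  ∅ × ∅ = {} (∅)
  {f} × {ζ} = {(f,ζ)}
  {g} × {ζ} = {(g,ζ)}
  {e, f} × {ζ} = {(e,ζ), (f,ζ)}
  {f} × {ε, ζ} = {(f,ε), (f,ζ)}
  {f} × {ζ, η} = {(f,ζ), (f,η)}
  {f, g} × {ζ} = {(f,ζ), (g,ζ)}
  {g} × {ε, ζ} = {(g,ε), (g,ζ)}
  {g} × {ζ, η} = {(g,ζ), (g,η)}
  {e, f, g} × {ζ} = {(e,ζ), (f,ζ), (g,ζ)}
  {f} × {ε, ζ, η} = {(f,ε), (f,ζ), (f,η)}
  {g} × {ε, ζ, η} = {(g,ε), (g,ζ), (g,η)}
  {e, f} × {ε, ζ} = {(e,ε), (e,ζ), (f,ε), (f,ζ)}
  {e, f} × {ζ, η} = {(e,ζ), (e,η), (f,ζ), (f,η)}
  {f, g} × {ε, ζ} = {(f,ε), (f,ζ), (g,ε), (g,ζ)}
  {f, g} × {ζ, η} = {(f,ζ), (f,η), (g,ζ), (g,η)}
  {e, f} × {ε, ζ, η} = {(e,ε), (e,ζ), (e,η), (f,ε), (f,ζ), (f,η)}
  {e, f, g} × {ε, ζ} = {(e,ε), (e,ζ), (f,ε), (f,ζ), (g,ε), (g,ζ)}
  {e, f, g} × {ζ, η} = {(e,ζ), (e,η), (f,ζ), (f,η), (g,ζ), (g,η)}
  {f, g} × {ε, ζ, η} = {(f,ε), (f,ζ), (f,η), (g,ε), (g,ζ), (g,η)}
  {e, f, g} × {ε, ζ, η} = {(e,ε), (e,ζ), (e,η), (f,ε), (f,ζ), (f,η), (g,ε), (g,ζ), (g,η)}
These 21 distinct sets form the basis B.
Close under arbitrary unions to get τ_{X×Y}; counting gives |τ_{X×Y}| = 70.


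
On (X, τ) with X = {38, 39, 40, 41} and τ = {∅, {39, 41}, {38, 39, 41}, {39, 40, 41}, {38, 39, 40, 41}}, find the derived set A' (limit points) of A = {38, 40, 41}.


A' = {38, 39, 40}

For each x ∈ X, list the open sets U ∈ τ with x ∈ U, then check whether U ∩ (A ∖ {x}) ≠ ∅ for every such U.
  x = 38: opens ∋ x are {38, 39, 41}, {38, 39, 40, 41}; each meets A ∖ {38}, so x IS a limit point.
  x = 39: opens ∋ x are {39, 41}, {38, 39, 41}, {39, 40, 41}, {38, 39, 40, 41}; each meets A ∖ {39}, so x IS a limit point.
  x = 40: opens ∋ x are {39, 40, 41}, {38, 39, 40, 41}; each meets A ∖ {40}, so x IS a limit point.
  x = 41: open {39, 41} ∋ x has {39, 41} ∩ (A ∖ {41}) = ∅, so x is NOT a limit point.
Collecting: A' = {38, 39, 40}.


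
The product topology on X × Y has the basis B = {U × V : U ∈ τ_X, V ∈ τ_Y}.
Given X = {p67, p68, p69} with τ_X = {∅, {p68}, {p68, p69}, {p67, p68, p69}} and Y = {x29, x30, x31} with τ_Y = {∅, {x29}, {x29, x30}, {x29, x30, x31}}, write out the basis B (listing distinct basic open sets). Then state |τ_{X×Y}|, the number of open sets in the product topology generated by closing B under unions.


Basis B = {∅ × ∅, {p68} × {x29}, {p68} × {x29, x30}, {p68, p69} × {x29}, {p67, p68, p69} × {x29}, {p68} × {x29, x30, x31}, {p68, p69} × {x29, x30}, {p67, p68, p69} × {x29, x30}, {p68, p69} × {x29, x30, x31}, {p67, p68, p69} × {x29, x30, x31}}; |τ_{X×Y}| = 20.

Enumerate products U × V with U ∈ τ_X, V ∈ τ_Y (deduplicated):
  ∅ × ∅ = {} (∅)
  {p68} × {x29} = {(p68,x29)}
  {p68} × {x29, x30} = {(p68,x29), (p68,x30)}
  {p68, p69} × {x29} = {(p68,x29), (p69,x29)}
  {p67, p68, p69} × {x29} = {(p67,x29), (p68,x29), (p69,x29)}
  {p68} × {x29, x30, x31} = {(p68,x29), (p68,x30), (p68,x31)}
  {p68, p69} × {x29, x30} = {(p68,x29), (p68,x30), (p69,x29), (p69,x30)}
  {p67, p68, p69} × {x29, x30} = {(p67,x29), (p67,x30), (p68,x29), (p68,x30), (p69,x29), (p69,x30)}
  {p68, p69} × {x29, x30, x31} = {(p68,x29), (p68,x30), (p68,x31), (p69,x29), (p69,x30), (p69,x31)}
  {p67, p68, p69} × {x29, x30, x31} = {(p67,x29), (p67,x30), (p67,x31), (p68,x29), (p68,x30), (p68,x31), (p69,x29), (p69,x30), (p69,x31)}
These 10 distinct sets form the basis B.
Close under arbitrary unions to get τ_{X×Y}; counting gives |τ_{X×Y}| = 20.


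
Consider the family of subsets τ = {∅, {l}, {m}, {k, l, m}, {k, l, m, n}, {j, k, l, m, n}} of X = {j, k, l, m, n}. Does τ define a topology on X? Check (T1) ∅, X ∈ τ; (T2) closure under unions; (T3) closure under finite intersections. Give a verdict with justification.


τ is NOT a topology on X.

Axiom (T1): ∅ ∈ τ? Yes; X ∈ τ? Yes.
Axiom (T2/T3): check pairwise unions and intersections of members of τ.
Counterexample for (T2): {l} ∪ {m} = {l, m} ∉ τ. Therefore τ is NOT a topology.


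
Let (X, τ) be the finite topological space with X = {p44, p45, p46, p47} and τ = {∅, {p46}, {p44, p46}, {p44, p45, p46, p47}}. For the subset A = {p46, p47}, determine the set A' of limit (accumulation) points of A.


A' = {p44, p45, p47}

For each x ∈ X, list the open sets U ∈ τ with x ∈ U, then check whether U ∩ (A ∖ {x}) ≠ ∅ for every such U.
  x = p44: opens ∋ x are {p44, p46}, {p44, p45, p46, p47}; each meets A ∖ {p44}, so x IS a limit point.
  x = p45: opens ∋ x are {p44, p45, p46, p47}; each meets A ∖ {p45}, so x IS a limit point.
  x = p46: open {p46} ∋ x has {p46} ∩ (A ∖ {p46}) = ∅, so x is NOT a limit point.
  x = p47: opens ∋ x are {p44, p45, p46, p47}; each meets A ∖ {p47}, so x IS a limit point.
Collecting: A' = {p44, p45, p47}.


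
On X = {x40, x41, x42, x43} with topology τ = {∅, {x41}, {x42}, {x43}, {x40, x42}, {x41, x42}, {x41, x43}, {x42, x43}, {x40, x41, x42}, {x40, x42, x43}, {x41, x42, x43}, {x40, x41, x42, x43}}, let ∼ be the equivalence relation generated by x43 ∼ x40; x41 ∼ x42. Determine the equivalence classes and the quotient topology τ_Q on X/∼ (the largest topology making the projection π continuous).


X/∼ = {[x40=x43], [x41=x42]}; |τ_Q| = 3.

Equivalence classes: [x40=x43], [x41=x42].
Quotient map π: X → X/∼ sends x40 ↦ [x40=x43], x41 ↦ [x41=x42], x42 ↦ [x41=x42], x43 ↦ [x40=x43].
For each subset V ⊆ X/∼, compute π^{-1}(V) ⊆ X and check whether π^{-1}(V) ∈ τ. V is open in τ_Q iff π^{-1}(V) ∈ τ.
  V = {}: π^{-1}(V) = ∅ ∈ τ ✓.
  V = {[x40=x43]}: π^{-1}(V) = {x40, x43} ∉ τ ✗.
  V = {[x41=x42]}: π^{-1}(V) = {x41, x42} ∈ τ ✓.
  V = {[x40=x43], [x41=x42]}: π^{-1}(V) = {x40, x41, x42, x43} ∈ τ ✓.
Open sets in the quotient: τ_Q = {{}, {[x41=x42]}, {[x40=x43], [x41=x42]}} (3 elements).


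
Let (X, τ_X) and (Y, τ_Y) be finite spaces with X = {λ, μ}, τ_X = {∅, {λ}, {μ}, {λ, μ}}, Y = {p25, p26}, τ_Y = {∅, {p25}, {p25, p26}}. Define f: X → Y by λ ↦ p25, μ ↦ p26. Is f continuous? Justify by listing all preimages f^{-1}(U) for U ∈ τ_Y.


f IS continuous.

Compute f^{-1}(U) for each U ∈ τ_Y:
  U = ∅: f^{-1}(U) = ∅ ∈ τ_X ✓.
  U = {p25}: f^{-1}(U) = {λ} ∈ τ_X ✓.
  U = {p25, p26}: f^{-1}(U) = {λ, μ} ∈ τ_X ✓.
Every preimage lies in τ_X, so f IS continuous.


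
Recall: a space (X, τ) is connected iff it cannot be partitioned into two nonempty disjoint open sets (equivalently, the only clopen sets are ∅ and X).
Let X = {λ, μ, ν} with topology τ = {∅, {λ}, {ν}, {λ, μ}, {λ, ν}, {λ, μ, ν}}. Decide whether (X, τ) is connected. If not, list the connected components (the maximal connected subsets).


(X, τ) is disconnected; components = [{ν}, {λ, μ}].

Find clopen sets (U ∈ τ with X ∖ U ∈ τ):
  U = ∅, X ∖ U = {λ, μ, ν} — both open, so U is clopen.
  U = {ν}, X ∖ U = {λ, μ} — both open, so U is clopen.
  U = {λ, μ}, X ∖ U = {ν} — both open, so U is clopen.
  U = {λ, μ, ν}, X ∖ U = ∅ — both open, so U is clopen.
Nontrivial clopen(s) exist: e.g. {ν}. So (X, τ) is disconnected.
Compute connected components by grouping points that agree on all clopens:
  component: {ν}
  component: {λ, μ}


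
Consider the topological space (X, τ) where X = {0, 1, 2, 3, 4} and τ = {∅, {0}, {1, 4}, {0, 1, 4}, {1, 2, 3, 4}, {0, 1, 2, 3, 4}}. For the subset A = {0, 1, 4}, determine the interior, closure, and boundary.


int(A) = {0, 1, 4}, cl(A) = {0, 1, 2, 3, 4}, ∂A = {2, 3}.

Closed sets in (X, τ) are complements of opens:
  closed(X, τ) = {∅, {0}, {2, 3}, {0, 2, 3}, {1, 2, 3, 4}, {0, 1, 2, 3, 4}}.
int(A) = ⋃ {U ∈ τ : U ⊆ A}. Opens contained in A: ∅, {0}, {1, 4}, {0, 1, 4}.
Taking the union of these: int(A) = {0, 1, 4}.
cl(A) = ⋂ {C closed : A ⊆ C}. Closed sets containing A: {0, 1, 2, 3, 4}.
Intersecting these: cl(A) = {0, 1, 2, 3, 4}.
∂A = cl(A) ∖ int(A) = {0, 1, 2, 3, 4} ∖ {0, 1, 4} = {2, 3}.


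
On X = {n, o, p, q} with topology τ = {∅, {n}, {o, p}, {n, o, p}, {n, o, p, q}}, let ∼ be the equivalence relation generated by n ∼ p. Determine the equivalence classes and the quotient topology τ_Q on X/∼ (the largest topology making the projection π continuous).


X/∼ = {[n=p], [o], [q]}; |τ_Q| = 3.

Equivalence classes: [n=p], [o], [q].
Quotient map π: X → X/∼ sends n ↦ [n=p], o ↦ [o], p ↦ [n=p], q ↦ [q].
For each subset V ⊆ X/∼, compute π^{-1}(V) ⊆ X and check whether π^{-1}(V) ∈ τ. V is open in τ_Q iff π^{-1}(V) ∈ τ.
  V = {}: π^{-1}(V) = ∅ ∈ τ ✓.
  V = {[n=p]}: π^{-1}(V) = {n, p} ∉ τ ✗.
  V = {[o]}: π^{-1}(V) = {o} ∉ τ ✗.
  V = {[n=p], [o]}: π^{-1}(V) = {n, o, p} ∈ τ ✓.
  V = {[q]}: π^{-1}(V) = {q} ∉ τ ✗.
  V = {[n=p], [q]}: π^{-1}(V) = {n, p, q} ∉ τ ✗.
  V = {[o], [q]}: π^{-1}(V) = {o, q} ∉ τ ✗.
  V = {[n=p], [o], [q]}: π^{-1}(V) = {n, o, p, q} ∈ τ ✓.
Open sets in the quotient: τ_Q = {{}, {[n=p], [o]}, {[n=p], [o], [q]}} (3 elements).


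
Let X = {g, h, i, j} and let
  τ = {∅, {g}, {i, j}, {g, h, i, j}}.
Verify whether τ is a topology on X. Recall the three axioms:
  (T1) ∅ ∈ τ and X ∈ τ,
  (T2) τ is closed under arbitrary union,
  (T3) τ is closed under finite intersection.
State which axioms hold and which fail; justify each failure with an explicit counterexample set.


τ is NOT a topology on X.

Axiom (T1): ∅ ∈ τ? Yes; X ∈ τ? Yes.
Axiom (T2/T3): check pairwise unions and intersections of members of τ.
Counterexample for (T2): {g} ∪ {i, j} = {g, i, j} ∉ τ. Therefore τ is NOT a topology.


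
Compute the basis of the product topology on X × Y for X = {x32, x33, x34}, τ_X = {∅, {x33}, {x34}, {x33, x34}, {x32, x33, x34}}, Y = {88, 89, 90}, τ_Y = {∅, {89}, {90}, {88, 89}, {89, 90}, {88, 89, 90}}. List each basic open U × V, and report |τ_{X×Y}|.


Basis B = {∅ × ∅, {x33} × {89}, {x33} × {90}, {x34} × {89}, {x34} × {90}, {x33} × {88, 89}, {x33} × {89, 90}, {x33, x34} × {89}, {x33, x34} × {90}, {x34} × {88, 89}, {x34} × {89, 90}, {x32, x33, x34} × {89}, {x32, x33, x34} × {90}, {x33} × {88, 89, 90}, {x34} × {88, 89, 90}, {x33, x34} × {88, 89}, {x33, x34} × {89, 90}, {x32, x33, x34} × {88, 89}, {x32, x33, x34} × {89, 90}, {x33, x34} × {88, 89, 90}, {x32, x33, x34} × {88, 89, 90}}; |τ_{X×Y}| = 70.

Enumerate products U × V with U ∈ τ_X, V ∈ τ_Y (deduplicated):
  ∅ × ∅ = {} (∅)
  {x33} × {89} = {(x33,89)}
  {x33} × {90} = {(x33,90)}
  {x34} × {89} = {(x34,89)}
  {x34} × {90} = {(x34,90)}
  {x33} × {88, 89} = {(x33,88), (x33,89)}
  {x33} × {89, 90} = {(x33,89), (x33,90)}
  {x33, x34} × {89} = {(x33,89), (x34,89)}
  {x33, x34} × {90} = {(x33,90), (x34,90)}
  {x34} × {88, 89} = {(x34,88), (x34,89)}
  {x34} × {89, 90} = {(x34,89), (x34,90)}
  {x32, x33, x34} × {89} = {(x32,89), (x33,89), (x34,89)}
  {x32, x33, x34} × {90} = {(x32,90), (x33,90), (x34,90)}
  {x33} × {88, 89, 90} = {(x33,88), (x33,89), (x33,90)}
  {x34} × {88, 89, 90} = {(x34,88), (x34,89), (x34,90)}
  {x33, x34} × {88, 89} = {(x33,88), (x33,89), (x34,88), (x34,89)}
  {x33, x34} × {89, 90} = {(x33,89), (x33,90), (x34,89), (x34,90)}
  {x32, x33, x34} × {88, 89} = {(x32,88), (x32,89), (x33,88), (x33,89), (x34,88), (x34,89)}
  {x32, x33, x34} × {89, 90} = {(x32,89), (x32,90), (x33,89), (x33,90), (x34,89), (x34,90)}
  {x33, x34} × {88, 89, 90} = {(x33,88), (x33,89), (x33,90), (x34,88), (x34,89), (x34,90)}
  {x32, x33, x34} × {88, 89, 90} = {(x32,88), (x32,89), (x32,90), (x33,88), (x33,89), (x33,90), (x34,88), (x34,89), (x34,90)}
These 21 distinct sets form the basis B.
Close under arbitrary unions to get τ_{X×Y}; counting gives |τ_{X×Y}| = 70.


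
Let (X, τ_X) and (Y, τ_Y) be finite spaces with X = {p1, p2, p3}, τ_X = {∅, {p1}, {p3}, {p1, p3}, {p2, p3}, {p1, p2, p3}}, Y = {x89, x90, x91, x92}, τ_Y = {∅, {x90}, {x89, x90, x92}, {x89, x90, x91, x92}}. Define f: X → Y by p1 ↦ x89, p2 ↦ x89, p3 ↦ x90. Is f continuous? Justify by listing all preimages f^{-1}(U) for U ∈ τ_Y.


f IS continuous.

Compute f^{-1}(U) for each U ∈ τ_Y:
  U = ∅: f^{-1}(U) = ∅ ∈ τ_X ✓.
  U = {x90}: f^{-1}(U) = {p3} ∈ τ_X ✓.
  U = {x89, x90, x92}: f^{-1}(U) = {p1, p2, p3} ∈ τ_X ✓.
  U = {x89, x90, x91, x92}: f^{-1}(U) = {p1, p2, p3} ∈ τ_X ✓.
Every preimage lies in τ_X, so f IS continuous.


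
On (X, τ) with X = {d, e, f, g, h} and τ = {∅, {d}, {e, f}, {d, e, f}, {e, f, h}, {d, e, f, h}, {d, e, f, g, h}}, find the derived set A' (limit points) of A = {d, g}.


A' = {g}

For each x ∈ X, list the open sets U ∈ τ with x ∈ U, then check whether U ∩ (A ∖ {x}) ≠ ∅ for every such U.
  x = d: open {d} ∋ x has {d} ∩ (A ∖ {d}) = ∅, so x is NOT a limit point.
  x = e: open {e, f} ∋ x has {e, f} ∩ (A ∖ {e}) = ∅, so x is NOT a limit point.
  x = f: open {e, f} ∋ x has {e, f} ∩ (A ∖ {f}) = ∅, so x is NOT a limit point.
  x = g: opens ∋ x are {d, e, f, g, h}; each meets A ∖ {g}, so x IS a limit point.
  x = h: open {e, f, h} ∋ x has {e, f, h} ∩ (A ∖ {h}) = ∅, so x is NOT a limit point.
Collecting: A' = {g}.


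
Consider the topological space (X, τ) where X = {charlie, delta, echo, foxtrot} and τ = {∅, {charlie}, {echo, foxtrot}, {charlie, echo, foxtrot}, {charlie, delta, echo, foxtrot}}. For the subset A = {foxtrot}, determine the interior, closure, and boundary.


int(A) = ∅, cl(A) = {delta, echo, foxtrot}, ∂A = {delta, echo, foxtrot}.

Closed sets in (X, τ) are complements of opens:
  closed(X, τ) = {∅, {delta}, {charlie, delta}, {delta, echo, foxtrot}, {charlie, delta, echo, foxtrot}}.
int(A) = ⋃ {U ∈ τ : U ⊆ A}. Opens contained in A: ∅.
Taking the union of these: int(A) = ∅.
cl(A) = ⋂ {C closed : A ⊆ C}. Closed sets containing A: {delta, echo, foxtrot}, {charlie, delta, echo, foxtrot}.
Intersecting these: cl(A) = {delta, echo, foxtrot}.
∂A = cl(A) ∖ int(A) = {delta, echo, foxtrot} ∖ ∅ = {delta, echo, foxtrot}.


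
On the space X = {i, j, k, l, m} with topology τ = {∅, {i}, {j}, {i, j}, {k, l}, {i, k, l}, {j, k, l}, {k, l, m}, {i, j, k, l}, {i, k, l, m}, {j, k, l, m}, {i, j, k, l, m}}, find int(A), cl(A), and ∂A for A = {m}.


int(A) = ∅, cl(A) = {m}, ∂A = {m}.

Closed sets in (X, τ) are complements of opens:
  closed(X, τ) = {∅, {i}, {j}, {m}, {i, j}, {i, m}, {j, m}, {i, j, m}, {k, l, m}, {i, k, l, m}, {j, k, l, m}, {i, j, k, l, m}}.
int(A) = ⋃ {U ∈ τ : U ⊆ A}. Opens contained in A: ∅.
Taking the union of these: int(A) = ∅.
cl(A) = ⋂ {C closed : A ⊆ C}. Closed sets containing A: {m}, {i, m}, {j, m}, {i, j, m}, {k, l, m}, {i, k, l, m}, {j, k, l, m}, {i, j, k, l, m}.
Intersecting these: cl(A) = {m}.
∂A = cl(A) ∖ int(A) = {m} ∖ ∅ = {m}.


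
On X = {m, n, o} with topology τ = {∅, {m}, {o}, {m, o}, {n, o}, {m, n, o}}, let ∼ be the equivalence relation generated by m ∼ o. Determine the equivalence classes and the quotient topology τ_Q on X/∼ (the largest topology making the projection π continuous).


X/∼ = {[m=o], [n]}; |τ_Q| = 3.

Equivalence classes: [m=o], [n].
Quotient map π: X → X/∼ sends m ↦ [m=o], n ↦ [n], o ↦ [m=o].
For each subset V ⊆ X/∼, compute π^{-1}(V) ⊆ X and check whether π^{-1}(V) ∈ τ. V is open in τ_Q iff π^{-1}(V) ∈ τ.
  V = {}: π^{-1}(V) = ∅ ∈ τ ✓.
  V = {[m=o]}: π^{-1}(V) = {m, o} ∈ τ ✓.
  V = {[n]}: π^{-1}(V) = {n} ∉ τ ✗.
  V = {[m=o], [n]}: π^{-1}(V) = {m, n, o} ∈ τ ✓.
Open sets in the quotient: τ_Q = {{}, {[m=o]}, {[m=o], [n]}} (3 elements).


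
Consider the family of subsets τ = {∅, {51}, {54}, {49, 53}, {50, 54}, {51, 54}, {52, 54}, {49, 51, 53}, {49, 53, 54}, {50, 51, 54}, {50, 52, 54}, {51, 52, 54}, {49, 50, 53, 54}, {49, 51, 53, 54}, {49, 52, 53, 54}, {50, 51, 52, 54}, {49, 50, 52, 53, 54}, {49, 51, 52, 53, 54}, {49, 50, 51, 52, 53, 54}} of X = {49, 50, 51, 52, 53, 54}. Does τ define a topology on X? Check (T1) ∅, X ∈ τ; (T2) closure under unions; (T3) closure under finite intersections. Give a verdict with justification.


τ is NOT a topology on X.

Axiom (T1): ∅ ∈ τ? Yes; X ∈ τ? Yes.
Axiom (T2/T3): check pairwise unions and intersections of members of τ.
Counterexample for (T2): {51} ∪ {49, 50, 53, 54} = {49, 50, 51, 53, 54} ∉ τ. Therefore τ is NOT a topology.


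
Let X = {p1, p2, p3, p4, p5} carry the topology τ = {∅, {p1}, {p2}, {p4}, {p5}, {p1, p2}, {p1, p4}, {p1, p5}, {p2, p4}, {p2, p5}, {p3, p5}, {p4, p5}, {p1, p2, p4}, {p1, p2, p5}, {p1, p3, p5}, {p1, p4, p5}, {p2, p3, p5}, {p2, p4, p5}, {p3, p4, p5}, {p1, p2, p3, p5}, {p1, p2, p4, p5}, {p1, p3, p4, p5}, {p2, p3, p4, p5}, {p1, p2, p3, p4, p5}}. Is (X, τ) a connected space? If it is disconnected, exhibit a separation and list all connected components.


(X, τ) is disconnected; components = [{p1}, {p2}, {p4}, {p3, p5}].

Find clopen sets (U ∈ τ with X ∖ U ∈ τ):
  U = ∅, X ∖ U = {p1, p2, p3, p4, p5} — both open, so U is clopen.
  U = {p1}, X ∖ U = {p2, p3, p4, p5} — both open, so U is clopen.
  U = {p2}, X ∖ U = {p1, p3, p4, p5} — both open, so U is clopen.
  U = {p4}, X ∖ U = {p1, p2, p3, p5} — both open, so U is clopen.
  U = {p1, p2}, X ∖ U = {p3, p4, p5} — both open, so U is clopen.
  U = {p1, p4}, X ∖ U = {p2, p3, p5} — both open, so U is clopen.
  U = {p2, p4}, X ∖ U = {p1, p3, p5} — both open, so U is clopen.
  U = {p3, p5}, X ∖ U = {p1, p2, p4} — both open, so U is clopen.
  U = {p1, p2, p4}, X ∖ U = {p3, p5} — both open, so U is clopen.
  U = {p1, p3, p5}, X ∖ U = {p2, p4} — both open, so U is clopen.
  U = {p2, p3, p5}, X ∖ U = {p1, p4} — both open, so U is clopen.
  U = {p3, p4, p5}, X ∖ U = {p1, p2} — both open, so U is clopen.
  U = {p1, p2, p3, p5}, X ∖ U = {p4} — both open, so U is clopen.
  U = {p1, p3, p4, p5}, X ∖ U = {p2} — both open, so U is clopen.
  U = {p2, p3, p4, p5}, X ∖ U = {p1} — both open, so U is clopen.
  U = {p1, p2, p3, p4, p5}, X ∖ U = ∅ — both open, so U is clopen.
Nontrivial clopen(s) exist: e.g. {p1, p2, p4}. So (X, τ) is disconnected.
Compute connected components by grouping points that agree on all clopens:
  component: {p1}
  component: {p2}
  component: {p4}
  component: {p3, p5}


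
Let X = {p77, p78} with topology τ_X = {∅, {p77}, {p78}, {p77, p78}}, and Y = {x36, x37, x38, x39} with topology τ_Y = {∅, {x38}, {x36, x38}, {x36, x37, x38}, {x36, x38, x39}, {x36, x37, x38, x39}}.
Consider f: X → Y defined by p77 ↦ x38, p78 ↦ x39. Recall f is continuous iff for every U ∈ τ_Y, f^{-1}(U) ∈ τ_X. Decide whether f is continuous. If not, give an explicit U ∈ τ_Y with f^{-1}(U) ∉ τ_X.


f IS continuous.

Compute f^{-1}(U) for each U ∈ τ_Y:
  U = ∅: f^{-1}(U) = ∅ ∈ τ_X ✓.
  U = {x38}: f^{-1}(U) = {p77} ∈ τ_X ✓.
  U = {x36, x38}: f^{-1}(U) = {p77} ∈ τ_X ✓.
  U = {x36, x37, x38}: f^{-1}(U) = {p77} ∈ τ_X ✓.
  U = {x36, x38, x39}: f^{-1}(U) = {p77, p78} ∈ τ_X ✓.
  U = {x36, x37, x38, x39}: f^{-1}(U) = {p77, p78} ∈ τ_X ✓.
Every preimage lies in τ_X, so f IS continuous.


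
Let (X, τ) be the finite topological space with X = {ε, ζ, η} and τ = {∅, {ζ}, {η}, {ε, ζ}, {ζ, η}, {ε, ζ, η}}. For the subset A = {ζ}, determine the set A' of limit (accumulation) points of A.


A' = {ε}

For each x ∈ X, list the open sets U ∈ τ with x ∈ U, then check whether U ∩ (A ∖ {x}) ≠ ∅ for every such U.
  x = ε: opens ∋ x are {ε, ζ}, {ε, ζ, η}; each meets A ∖ {ε}, so x IS a limit point.
  x = ζ: open {ζ} ∋ x has {ζ} ∩ (A ∖ {ζ}) = ∅, so x is NOT a limit point.
  x = η: open {η} ∋ x has {η} ∩ (A ∖ {η}) = ∅, so x is NOT a limit point.
Collecting: A' = {ε}.


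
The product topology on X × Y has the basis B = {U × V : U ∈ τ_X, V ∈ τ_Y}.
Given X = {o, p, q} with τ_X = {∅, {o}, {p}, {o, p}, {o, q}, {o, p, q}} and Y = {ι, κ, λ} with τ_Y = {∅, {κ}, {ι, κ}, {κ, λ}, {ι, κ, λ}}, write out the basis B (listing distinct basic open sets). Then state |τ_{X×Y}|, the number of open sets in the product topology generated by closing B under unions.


Basis B = {∅ × ∅, {o} × {κ}, {p} × {κ}, {o} × {ι, κ}, {o} × {κ, λ}, {o, p} × {κ}, {o, q} × {κ}, {p} × {ι, κ}, {p} × {κ, λ}, {o} × {ι, κ, λ}, {o, p, q} × {κ}, {p} × {ι, κ, λ}, {o, p} × {ι, κ}, {o, q} × {ι, κ}, {o, p} × {κ, λ}, {o, q} × {κ, λ}, {o, p} × {ι, κ, λ}, {o, q} × {ι, κ, λ}, {o, p, q} × {ι, κ}, {o, p, q} × {κ, λ}, {o, p, q} × {ι, κ, λ}}; |τ_{X×Y}| = 70.

Enumerate products U × V with U ∈ τ_X, V ∈ τ_Y (deduplicated):
  ∅ × ∅ = {} (∅)
  {o} × {κ} = {(o,κ)}
  {p} × {κ} = {(p,κ)}
  {o} × {ι, κ} = {(o,ι), (o,κ)}
  {o} × {κ, λ} = {(o,κ), (o,λ)}
  {o, p} × {κ} = {(o,κ), (p,κ)}
  {o, q} × {κ} = {(o,κ), (q,κ)}
  {p} × {ι, κ} = {(p,ι), (p,κ)}
  {p} × {κ, λ} = {(p,κ), (p,λ)}
  {o} × {ι, κ, λ} = {(o,ι), (o,κ), (o,λ)}
  {o, p, q} × {κ} = {(o,κ), (p,κ), (q,κ)}
  {p} × {ι, κ, λ} = {(p,ι), (p,κ), (p,λ)}
  {o, p} × {ι, κ} = {(o,ι), (o,κ), (p,ι), (p,κ)}
  {o, q} × {ι, κ} = {(o,ι), (o,κ), (q,ι), (q,κ)}
  {o, p} × {κ, λ} = {(o,κ), (o,λ), (p,κ), (p,λ)}
  {o, q} × {κ, λ} = {(o,κ), (o,λ), (q,κ), (q,λ)}
  {o, p} × {ι, κ, λ} = {(o,ι), (o,κ), (o,λ), (p,ι), (p,κ), (p,λ)}
  {o, q} × {ι, κ, λ} = {(o,ι), (o,κ), (o,λ), (q,ι), (q,κ), (q,λ)}
  {o, p, q} × {ι, κ} = {(o,ι), (o,κ), (p,ι), (p,κ), (q,ι), (q,κ)}
  {o, p, q} × {κ, λ} = {(o,κ), (o,λ), (p,κ), (p,λ), (q,κ), (q,λ)}
  {o, p, q} × {ι, κ, λ} = {(o,ι), (o,κ), (o,λ), (p,ι), (p,κ), (p,λ), (q,ι), (q,κ), (q,λ)}
These 21 distinct sets form the basis B.
Close under arbitrary unions to get τ_{X×Y}; counting gives |τ_{X×Y}| = 70.
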